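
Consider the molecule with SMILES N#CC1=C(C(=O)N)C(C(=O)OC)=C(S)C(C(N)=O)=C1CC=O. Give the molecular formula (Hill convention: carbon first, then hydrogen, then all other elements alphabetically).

Walk through each heavy atom and fill implicit hydrogens from standard valence (C 4, N 3, O 2, S 2, halogen 1):
  atom 1: N, bond orders sum to 3 (valence 3) → 0 H
  atom 2: C, bond orders sum to 4 (valence 4) → 0 H
  atom 3: C, bond orders sum to 4 (valence 4) → 0 H
  atom 4: C, bond orders sum to 4 (valence 4) → 0 H
  atom 5: C, bond orders sum to 4 (valence 4) → 0 H
  atom 6: O, bond orders sum to 2 (valence 2) → 0 H
  atom 7: N, bond orders sum to 1 (valence 3) → 2 H
  atom 8: C, bond orders sum to 4 (valence 4) → 0 H
  atom 9: C, bond orders sum to 4 (valence 4) → 0 H
  atom 10: O, bond orders sum to 2 (valence 2) → 0 H
  atom 11: O, bond orders sum to 2 (valence 2) → 0 H
  atom 12: C, bond orders sum to 1 (valence 4) → 3 H
  atom 13: C, bond orders sum to 4 (valence 4) → 0 H
  atom 14: S, bond orders sum to 1 (valence 2) → 1 H
  atom 15: C, bond orders sum to 4 (valence 4) → 0 H
  atom 16: C, bond orders sum to 4 (valence 4) → 0 H
  atom 17: N, bond orders sum to 1 (valence 3) → 2 H
  atom 18: O, bond orders sum to 2 (valence 2) → 0 H
  atom 19: C, bond orders sum to 4 (valence 4) → 0 H
  atom 20: C, bond orders sum to 2 (valence 4) → 2 H
  atom 21: C, bond orders sum to 3 (valence 4) → 1 H
  atom 22: O, bond orders sum to 2 (valence 2) → 0 H
Totals → C:13, H:11, N:3, O:5, S:1.
In Hill order: C13H11N3O5S.

C13H11N3O5S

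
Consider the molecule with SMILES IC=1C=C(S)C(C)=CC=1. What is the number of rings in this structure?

In SMILES, each pair of matching ring-closure digits denotes one ring-closing bond; the number of such bonds equals the number of independent rings.
Ring-closure bonds here: 1.

1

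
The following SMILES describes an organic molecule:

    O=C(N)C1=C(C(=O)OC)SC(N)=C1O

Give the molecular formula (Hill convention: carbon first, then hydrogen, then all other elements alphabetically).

Walk through each heavy atom and fill implicit hydrogens from standard valence (C 4, N 3, O 2, S 2, halogen 1):
  atom 1: O, bond orders sum to 2 (valence 2) → 0 H
  atom 2: C, bond orders sum to 4 (valence 4) → 0 H
  atom 3: N, bond orders sum to 1 (valence 3) → 2 H
  atom 4: C, bond orders sum to 4 (valence 4) → 0 H
  atom 5: C, bond orders sum to 4 (valence 4) → 0 H
  atom 6: C, bond orders sum to 4 (valence 4) → 0 H
  atom 7: O, bond orders sum to 2 (valence 2) → 0 H
  atom 8: O, bond orders sum to 2 (valence 2) → 0 H
  atom 9: C, bond orders sum to 1 (valence 4) → 3 H
  atom 10: S, bond orders sum to 2 (valence 2) → 0 H
  atom 11: C, bond orders sum to 4 (valence 4) → 0 H
  atom 12: N, bond orders sum to 1 (valence 3) → 2 H
  atom 13: C, bond orders sum to 4 (valence 4) → 0 H
  atom 14: O, bond orders sum to 1 (valence 2) → 1 H
Totals → C:7, H:8, N:2, O:4, S:1.
In Hill order: C7H8N2O4S.

C7H8N2O4S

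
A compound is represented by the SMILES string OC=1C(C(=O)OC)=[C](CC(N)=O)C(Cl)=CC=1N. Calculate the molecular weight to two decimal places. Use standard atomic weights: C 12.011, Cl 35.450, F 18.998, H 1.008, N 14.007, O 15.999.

258.66 g/mol

First, the molecular formula is C10H11ClN2O4 (counting implicit H from valence).
  C: 10 × 12.011 = 120.110
  Cl: 1 × 35.450 = 35.450
  H: 11 × 1.008 = 11.088
  N: 2 × 14.007 = 28.014
  O: 4 × 15.999 = 63.996
Sum: 10×12.011 + 1×35.450 + 11×1.008 + 2×14.007 + 4×15.999 = 258.658 → 258.66 g/mol.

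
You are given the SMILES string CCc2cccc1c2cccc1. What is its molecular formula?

Walk through each heavy atom and fill implicit hydrogens from standard valence (C 4, N 3, O 2, S 2, halogen 1); for lowercase aromatic atoms, an aromatic c carries 1 H when it has two neighbours and 0 H with three, and aromatic n carries 0 H:
  atom 1: C, bond orders sum to 1 (valence 4) → 3 H
  atom 2: C, bond orders sum to 2 (valence 4) → 2 H
  atom 3: aromatic c, 3 neighbours → 0 H
  atom 4: aromatic c, 2 neighbours → 1 H
  atom 5: aromatic c, 2 neighbours → 1 H
  atom 6: aromatic c, 2 neighbours → 1 H
  atom 7: aromatic c, 3 neighbours → 0 H
  atom 8: aromatic c, 3 neighbours → 0 H
  atom 9: aromatic c, 2 neighbours → 1 H
  atom 10: aromatic c, 2 neighbours → 1 H
  atom 11: aromatic c, 2 neighbours → 1 H
  atom 12: aromatic c, 2 neighbours → 1 H
Totals → C:12, H:12.

C12H12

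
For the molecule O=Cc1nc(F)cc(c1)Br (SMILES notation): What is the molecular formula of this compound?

C6H3BrFNO

Walk through each heavy atom and fill implicit hydrogens from standard valence (C 4, N 3, O 2, S 2, halogen 1); for lowercase aromatic atoms, an aromatic c carries 1 H when it has two neighbours and 0 H with three, and aromatic n carries 0 H:
  atom 1: O, bond orders sum to 2 (valence 2) → 0 H
  atom 2: C, bond orders sum to 3 (valence 4) → 1 H
  atom 3: aromatic c, 3 neighbours → 0 H
  atom 4: aromatic n, 2 neighbours → 0 H
  atom 5: aromatic c, 3 neighbours → 0 H
  atom 6: F (halogen, monovalent) → 0 H
  atom 7: aromatic c, 2 neighbours → 1 H
  atom 8: aromatic c, 3 neighbours → 0 H
  atom 9: aromatic c, 2 neighbours → 1 H
  atom 10: Br (halogen, monovalent) → 0 H
Totals → C:6, H:3, Br:1, F:1, N:1, O:1.
In Hill order: C6H3BrFNO.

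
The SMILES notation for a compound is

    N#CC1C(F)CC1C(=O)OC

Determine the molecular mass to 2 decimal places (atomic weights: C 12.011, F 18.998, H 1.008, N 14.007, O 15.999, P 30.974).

157.14 g/mol

First, the molecular formula is C7H8FNO2 (counting implicit H from valence).
  C: 7 × 12.011 = 84.077
  F: 1 × 18.998 = 18.998
  H: 8 × 1.008 = 8.064
  N: 1 × 14.007 = 14.007
  O: 2 × 15.999 = 31.998
Sum: 7×12.011 + 1×18.998 + 8×1.008 + 1×14.007 + 2×15.999 = 157.144 → 157.14 g/mol.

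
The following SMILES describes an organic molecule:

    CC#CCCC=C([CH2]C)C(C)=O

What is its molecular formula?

C11H16O

Walk through each heavy atom and fill implicit hydrogens from standard valence (C 4, N 3, O 2, S 2, halogen 1):
  atom 1: C, bond orders sum to 1 (valence 4) → 3 H
  atom 2: C, bond orders sum to 4 (valence 4) → 0 H
  atom 3: C, bond orders sum to 4 (valence 4) → 0 H
  atom 4: C, bond orders sum to 2 (valence 4) → 2 H
  atom 5: C, bond orders sum to 2 (valence 4) → 2 H
  atom 6: C, bond orders sum to 3 (valence 4) → 1 H
  atom 7: C, bond orders sum to 4 (valence 4) → 0 H
  atom 8: C with explicit H count 2
  atom 9: C, bond orders sum to 1 (valence 4) → 3 H
  atom 10: C, bond orders sum to 4 (valence 4) → 0 H
  atom 11: C, bond orders sum to 1 (valence 4) → 3 H
  atom 12: O, bond orders sum to 2 (valence 2) → 0 H
Totals → C:11, H:16, O:1.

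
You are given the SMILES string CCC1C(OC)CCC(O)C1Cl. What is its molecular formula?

Walk through each heavy atom and fill implicit hydrogens from standard valence (C 4, N 3, O 2, S 2, halogen 1):
  atom 1: C, bond orders sum to 1 (valence 4) → 3 H
  atom 2: C, bond orders sum to 2 (valence 4) → 2 H
  atom 3: C, bond orders sum to 3 (valence 4) → 1 H
  atom 4: C, bond orders sum to 3 (valence 4) → 1 H
  atom 5: O, bond orders sum to 2 (valence 2) → 0 H
  atom 6: C, bond orders sum to 1 (valence 4) → 3 H
  atom 7: C, bond orders sum to 2 (valence 4) → 2 H
  atom 8: C, bond orders sum to 2 (valence 4) → 2 H
  atom 9: C, bond orders sum to 3 (valence 4) → 1 H
  atom 10: O, bond orders sum to 1 (valence 2) → 1 H
  atom 11: C, bond orders sum to 3 (valence 4) → 1 H
  atom 12: Cl (halogen, monovalent) → 0 H
Totals → C:9, H:17, Cl:1, O:2.
In Hill order: C9H17ClO2.

C9H17ClO2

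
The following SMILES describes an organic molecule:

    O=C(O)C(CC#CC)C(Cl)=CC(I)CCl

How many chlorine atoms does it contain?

2

Scan the SMILES for Cl atoms (remember two-letter symbols like Cl and Br are single atoms).
Chlorine count: 2.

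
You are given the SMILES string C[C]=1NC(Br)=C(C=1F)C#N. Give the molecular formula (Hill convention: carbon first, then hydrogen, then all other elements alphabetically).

C6H4BrFN2

Walk through each heavy atom and fill implicit hydrogens from standard valence (C 4, N 3, O 2, S 2, halogen 1):
  atom 1: C, bond orders sum to 1 (valence 4) → 3 H
  atom 2: C with explicit H count 0
  atom 3: N, bond orders sum to 2 (valence 3) → 1 H
  atom 4: C, bond orders sum to 4 (valence 4) → 0 H
  atom 5: Br (halogen, monovalent) → 0 H
  atom 6: C, bond orders sum to 4 (valence 4) → 0 H
  atom 7: C, bond orders sum to 4 (valence 4) → 0 H
  atom 8: F (halogen, monovalent) → 0 H
  atom 9: C, bond orders sum to 4 (valence 4) → 0 H
  atom 10: N, bond orders sum to 3 (valence 3) → 0 H
Totals → C:6, H:4, Br:1, F:1, N:2.
In Hill order: C6H4BrFN2.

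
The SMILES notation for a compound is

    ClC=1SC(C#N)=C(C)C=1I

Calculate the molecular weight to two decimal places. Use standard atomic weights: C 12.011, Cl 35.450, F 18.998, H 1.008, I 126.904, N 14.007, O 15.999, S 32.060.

283.51 g/mol

First, the molecular formula is C6H3ClINS (counting implicit H from valence).
  C: 6 × 12.011 = 72.066
  Cl: 1 × 35.450 = 35.450
  H: 3 × 1.008 = 3.024
  I: 1 × 126.904 = 126.904
  N: 1 × 14.007 = 14.007
  S: 1 × 32.060 = 32.060
Sum: 6×12.011 + 1×35.450 + 3×1.008 + 1×126.904 + 1×14.007 + 1×32.060 = 283.511 → 283.51 g/mol.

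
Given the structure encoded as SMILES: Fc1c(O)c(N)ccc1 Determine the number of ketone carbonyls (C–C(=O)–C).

0

Scan the SMILES for the ketone motif — none present.
Groups that are present: 1 hydroxyl, 1 primary amine.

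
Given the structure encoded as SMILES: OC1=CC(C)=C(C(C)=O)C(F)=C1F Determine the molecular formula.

Walk through each heavy atom and fill implicit hydrogens from standard valence (C 4, N 3, O 2, S 2, halogen 1):
  atom 1: O, bond orders sum to 1 (valence 2) → 1 H
  atom 2: C, bond orders sum to 4 (valence 4) → 0 H
  atom 3: C, bond orders sum to 3 (valence 4) → 1 H
  atom 4: C, bond orders sum to 4 (valence 4) → 0 H
  atom 5: C, bond orders sum to 1 (valence 4) → 3 H
  atom 6: C, bond orders sum to 4 (valence 4) → 0 H
  atom 7: C, bond orders sum to 4 (valence 4) → 0 H
  atom 8: C, bond orders sum to 1 (valence 4) → 3 H
  atom 9: O, bond orders sum to 2 (valence 2) → 0 H
  atom 10: C, bond orders sum to 4 (valence 4) → 0 H
  atom 11: F (halogen, monovalent) → 0 H
  atom 12: C, bond orders sum to 4 (valence 4) → 0 H
  atom 13: F (halogen, monovalent) → 0 H
Totals → C:9, H:8, F:2, O:2.
In Hill order: C9H8F2O2.

C9H8F2O2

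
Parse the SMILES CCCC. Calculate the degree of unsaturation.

Degree of unsaturation = (number of rings) + (number of π bonds).
Ring closures in the SMILES: 0.
π bonds: none → 0 DoU from unsaturation.
Total DoU = 0 + 0 = 0.

0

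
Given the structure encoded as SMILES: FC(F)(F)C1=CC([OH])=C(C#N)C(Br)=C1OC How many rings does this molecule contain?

1

In SMILES, each pair of matching ring-closure digits denotes one ring-closing bond; the number of such bonds equals the number of independent rings.
Ring-closure bonds here: 1.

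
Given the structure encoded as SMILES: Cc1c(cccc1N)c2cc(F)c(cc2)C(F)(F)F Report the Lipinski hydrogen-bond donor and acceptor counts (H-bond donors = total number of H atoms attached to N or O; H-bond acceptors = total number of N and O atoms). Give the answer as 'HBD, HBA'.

Donors: find every N or O and count the H atoms it carries.
  atom 8 (N): bond orders sum to 1 → 2 H
Lipinski HBD = 2.
Acceptors: N atoms = 1, O atoms = 0 → HBA = 1.

2, 1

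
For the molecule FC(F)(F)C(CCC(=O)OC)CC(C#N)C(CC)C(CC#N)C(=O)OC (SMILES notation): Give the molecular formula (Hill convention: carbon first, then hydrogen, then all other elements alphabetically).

C17H23F3N2O4

Walk through each heavy atom and fill implicit hydrogens from standard valence (C 4, N 3, O 2, S 2, halogen 1):
  atom 1: F (halogen, monovalent) → 0 H
  atom 2: C, bond orders sum to 4 (valence 4) → 0 H
  atom 3: F (halogen, monovalent) → 0 H
  atom 4: F (halogen, monovalent) → 0 H
  atom 5: C, bond orders sum to 3 (valence 4) → 1 H
  atom 6: C, bond orders sum to 2 (valence 4) → 2 H
  atom 7: C, bond orders sum to 2 (valence 4) → 2 H
  atom 8: C, bond orders sum to 4 (valence 4) → 0 H
  atom 9: O, bond orders sum to 2 (valence 2) → 0 H
  atom 10: O, bond orders sum to 2 (valence 2) → 0 H
  atom 11: C, bond orders sum to 1 (valence 4) → 3 H
  atom 12: C, bond orders sum to 2 (valence 4) → 2 H
  atom 13: C, bond orders sum to 3 (valence 4) → 1 H
  atom 14: C, bond orders sum to 4 (valence 4) → 0 H
  atom 15: N, bond orders sum to 3 (valence 3) → 0 H
  atom 16: C, bond orders sum to 3 (valence 4) → 1 H
  atom 17: C, bond orders sum to 2 (valence 4) → 2 H
  atom 18: C, bond orders sum to 1 (valence 4) → 3 H
  atom 19: C, bond orders sum to 3 (valence 4) → 1 H
  atom 20: C, bond orders sum to 2 (valence 4) → 2 H
  atom 21: C, bond orders sum to 4 (valence 4) → 0 H
  atom 22: N, bond orders sum to 3 (valence 3) → 0 H
  atom 23: C, bond orders sum to 4 (valence 4) → 0 H
  atom 24: O, bond orders sum to 2 (valence 2) → 0 H
  atom 25: O, bond orders sum to 2 (valence 2) → 0 H
  atom 26: C, bond orders sum to 1 (valence 4) → 3 H
Totals → C:17, H:23, F:3, N:2, O:4.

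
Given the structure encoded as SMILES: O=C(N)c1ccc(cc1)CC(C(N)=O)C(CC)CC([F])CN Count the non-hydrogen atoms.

Every atom symbol written in the SMILES (organic subset) is one heavy atom; implicit H are not written.
Heavy atoms by element → C:16, F:1, N:3, O:2.
Total: 22.

22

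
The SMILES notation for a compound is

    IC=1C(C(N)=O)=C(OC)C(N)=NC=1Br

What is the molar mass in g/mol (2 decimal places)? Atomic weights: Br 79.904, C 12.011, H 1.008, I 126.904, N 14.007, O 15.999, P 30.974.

371.96 g/mol

First, the molecular formula is C7H7BrIN3O2 (counting implicit H from valence).
  Br: 1 × 79.904 = 79.904
  C: 7 × 12.011 = 84.077
  H: 7 × 1.008 = 7.056
  I: 1 × 126.904 = 126.904
  N: 3 × 14.007 = 42.021
  O: 2 × 15.999 = 31.998
Sum: 1×79.904 + 7×12.011 + 7×1.008 + 1×126.904 + 3×14.007 + 2×15.999 = 371.960 → 371.96 g/mol.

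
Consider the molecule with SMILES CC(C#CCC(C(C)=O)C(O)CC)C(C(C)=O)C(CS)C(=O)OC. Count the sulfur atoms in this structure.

Scan the SMILES for S atoms (remember two-letter symbols like Cl and Br are single atoms).
Sulfur count: 1.

1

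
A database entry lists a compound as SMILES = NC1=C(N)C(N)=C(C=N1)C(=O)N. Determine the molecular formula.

C6H9N5O

Walk through each heavy atom and fill implicit hydrogens from standard valence (C 4, N 3, O 2, S 2, halogen 1):
  atom 1: N, bond orders sum to 1 (valence 3) → 2 H
  atom 2: C, bond orders sum to 4 (valence 4) → 0 H
  atom 3: C, bond orders sum to 4 (valence 4) → 0 H
  atom 4: N, bond orders sum to 1 (valence 3) → 2 H
  atom 5: C, bond orders sum to 4 (valence 4) → 0 H
  atom 6: N, bond orders sum to 1 (valence 3) → 2 H
  atom 7: C, bond orders sum to 4 (valence 4) → 0 H
  atom 8: C, bond orders sum to 3 (valence 4) → 1 H
  atom 9: N, bond orders sum to 3 (valence 3) → 0 H
  atom 10: C, bond orders sum to 4 (valence 4) → 0 H
  atom 11: O, bond orders sum to 2 (valence 2) → 0 H
  atom 12: N, bond orders sum to 1 (valence 3) → 2 H
Totals → C:6, H:9, N:5, O:1.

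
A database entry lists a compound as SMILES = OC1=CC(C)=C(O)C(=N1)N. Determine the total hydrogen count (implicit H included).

Walk through each heavy atom and fill implicit hydrogens from standard valence (C 4, N 3, O 2, S 2, halogen 1):
  atom 1: O, bond orders sum to 1 (valence 2) → 1 H
  atom 2: C, bond orders sum to 4 (valence 4) → 0 H
  atom 3: C, bond orders sum to 3 (valence 4) → 1 H
  atom 4: C, bond orders sum to 4 (valence 4) → 0 H
  atom 5: C, bond orders sum to 1 (valence 4) → 3 H
  atom 6: C, bond orders sum to 4 (valence 4) → 0 H
  atom 7: O, bond orders sum to 1 (valence 2) → 1 H
  atom 8: C, bond orders sum to 4 (valence 4) → 0 H
  atom 9: N, bond orders sum to 3 (valence 3) → 0 H
  atom 10: N, bond orders sum to 1 (valence 3) → 2 H
Total hydrogens: 8.

8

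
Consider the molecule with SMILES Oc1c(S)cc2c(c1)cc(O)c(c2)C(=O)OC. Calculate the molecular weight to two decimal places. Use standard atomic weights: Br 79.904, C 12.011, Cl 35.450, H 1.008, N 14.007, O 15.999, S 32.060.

250.27 g/mol

First, the molecular formula is C12H10O4S (counting implicit H from valence).
  C: 12 × 12.011 = 144.132
  H: 10 × 1.008 = 10.080
  O: 4 × 15.999 = 63.996
  S: 1 × 32.060 = 32.060
Sum: 12×12.011 + 10×1.008 + 4×15.999 + 1×32.060 = 250.268 → 250.27 g/mol.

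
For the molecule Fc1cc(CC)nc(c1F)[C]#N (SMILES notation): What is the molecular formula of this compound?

Walk through each heavy atom and fill implicit hydrogens from standard valence (C 4, N 3, O 2, S 2, halogen 1); for lowercase aromatic atoms, an aromatic c carries 1 H when it has two neighbours and 0 H with three, and aromatic n carries 0 H:
  atom 1: F (halogen, monovalent) → 0 H
  atom 2: aromatic c, 3 neighbours → 0 H
  atom 3: aromatic c, 2 neighbours → 1 H
  atom 4: aromatic c, 3 neighbours → 0 H
  atom 5: C, bond orders sum to 2 (valence 4) → 2 H
  atom 6: C, bond orders sum to 1 (valence 4) → 3 H
  atom 7: aromatic n, 2 neighbours → 0 H
  atom 8: aromatic c, 3 neighbours → 0 H
  atom 9: aromatic c, 3 neighbours → 0 H
  atom 10: F (halogen, monovalent) → 0 H
  atom 11: C with explicit H count 0
  atom 12: N, bond orders sum to 3 (valence 3) → 0 H
Totals → C:8, H:6, F:2, N:2.
In Hill order: C8H6F2N2.

C8H6F2N2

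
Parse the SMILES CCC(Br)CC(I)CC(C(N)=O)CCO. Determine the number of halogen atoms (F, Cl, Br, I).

2

Halogen atoms appear at heavy-atom positions 4, 7 (1×Br, 1×I).
Other groups present: 1 amide, 1 hydroxyl.
Halogen count: 2.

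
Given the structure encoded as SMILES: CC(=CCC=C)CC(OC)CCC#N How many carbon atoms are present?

12

Count every carbon token in the SMILES (each C, including those in ring-closure positions and inside branches).
Carbon count: 12.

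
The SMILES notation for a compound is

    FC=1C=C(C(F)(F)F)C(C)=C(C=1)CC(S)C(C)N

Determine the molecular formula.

C12H15F4NS

Walk through each heavy atom and fill implicit hydrogens from standard valence (C 4, N 3, O 2, S 2, halogen 1):
  atom 1: F (halogen, monovalent) → 0 H
  atom 2: C, bond orders sum to 4 (valence 4) → 0 H
  atom 3: C, bond orders sum to 3 (valence 4) → 1 H
  atom 4: C, bond orders sum to 4 (valence 4) → 0 H
  atom 5: C, bond orders sum to 4 (valence 4) → 0 H
  atom 6: F (halogen, monovalent) → 0 H
  atom 7: F (halogen, monovalent) → 0 H
  atom 8: F (halogen, monovalent) → 0 H
  atom 9: C, bond orders sum to 4 (valence 4) → 0 H
  atom 10: C, bond orders sum to 1 (valence 4) → 3 H
  atom 11: C, bond orders sum to 4 (valence 4) → 0 H
  atom 12: C, bond orders sum to 3 (valence 4) → 1 H
  atom 13: C, bond orders sum to 2 (valence 4) → 2 H
  atom 14: C, bond orders sum to 3 (valence 4) → 1 H
  atom 15: S, bond orders sum to 1 (valence 2) → 1 H
  atom 16: C, bond orders sum to 3 (valence 4) → 1 H
  atom 17: C, bond orders sum to 1 (valence 4) → 3 H
  atom 18: N, bond orders sum to 1 (valence 3) → 2 H
Totals → C:12, H:15, F:4, N:1, S:1.
In Hill order: C12H15F4NS.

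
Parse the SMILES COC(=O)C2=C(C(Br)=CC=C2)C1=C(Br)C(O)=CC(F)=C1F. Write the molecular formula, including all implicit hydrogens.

Walk through each heavy atom and fill implicit hydrogens from standard valence (C 4, N 3, O 2, S 2, halogen 1):
  atom 1: C, bond orders sum to 1 (valence 4) → 3 H
  atom 2: O, bond orders sum to 2 (valence 2) → 0 H
  atom 3: C, bond orders sum to 4 (valence 4) → 0 H
  atom 4: O, bond orders sum to 2 (valence 2) → 0 H
  atom 5: C, bond orders sum to 4 (valence 4) → 0 H
  atom 6: C, bond orders sum to 4 (valence 4) → 0 H
  atom 7: C, bond orders sum to 4 (valence 4) → 0 H
  atom 8: Br (halogen, monovalent) → 0 H
  atom 9: C, bond orders sum to 3 (valence 4) → 1 H
  atom 10: C, bond orders sum to 3 (valence 4) → 1 H
  atom 11: C, bond orders sum to 3 (valence 4) → 1 H
  atom 12: C, bond orders sum to 4 (valence 4) → 0 H
  atom 13: C, bond orders sum to 4 (valence 4) → 0 H
  atom 14: Br (halogen, monovalent) → 0 H
  atom 15: C, bond orders sum to 4 (valence 4) → 0 H
  atom 16: O, bond orders sum to 1 (valence 2) → 1 H
  atom 17: C, bond orders sum to 3 (valence 4) → 1 H
  atom 18: C, bond orders sum to 4 (valence 4) → 0 H
  atom 19: F (halogen, monovalent) → 0 H
  atom 20: C, bond orders sum to 4 (valence 4) → 0 H
  atom 21: F (halogen, monovalent) → 0 H
Totals → C:14, H:8, Br:2, F:2, O:3.

C14H8Br2F2O3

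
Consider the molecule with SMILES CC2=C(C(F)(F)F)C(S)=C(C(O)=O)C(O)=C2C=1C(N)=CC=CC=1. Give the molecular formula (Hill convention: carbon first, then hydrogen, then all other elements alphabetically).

C15H12F3NO3S

Walk through each heavy atom and fill implicit hydrogens from standard valence (C 4, N 3, O 2, S 2, halogen 1):
  atom 1: C, bond orders sum to 1 (valence 4) → 3 H
  atom 2: C, bond orders sum to 4 (valence 4) → 0 H
  atom 3: C, bond orders sum to 4 (valence 4) → 0 H
  atom 4: C, bond orders sum to 4 (valence 4) → 0 H
  atom 5: F (halogen, monovalent) → 0 H
  atom 6: F (halogen, monovalent) → 0 H
  atom 7: F (halogen, monovalent) → 0 H
  atom 8: C, bond orders sum to 4 (valence 4) → 0 H
  atom 9: S, bond orders sum to 1 (valence 2) → 1 H
  atom 10: C, bond orders sum to 4 (valence 4) → 0 H
  atom 11: C, bond orders sum to 4 (valence 4) → 0 H
  atom 12: O, bond orders sum to 1 (valence 2) → 1 H
  atom 13: O, bond orders sum to 2 (valence 2) → 0 H
  atom 14: C, bond orders sum to 4 (valence 4) → 0 H
  atom 15: O, bond orders sum to 1 (valence 2) → 1 H
  atom 16: C, bond orders sum to 4 (valence 4) → 0 H
  atom 17: C, bond orders sum to 4 (valence 4) → 0 H
  atom 18: C, bond orders sum to 4 (valence 4) → 0 H
  atom 19: N, bond orders sum to 1 (valence 3) → 2 H
  atom 20: C, bond orders sum to 3 (valence 4) → 1 H
  atom 21: C, bond orders sum to 3 (valence 4) → 1 H
  atom 22: C, bond orders sum to 3 (valence 4) → 1 H
  atom 23: C, bond orders sum to 3 (valence 4) → 1 H
Totals → C:15, H:12, F:3, N:1, O:3, S:1.
In Hill order: C15H12F3NO3S.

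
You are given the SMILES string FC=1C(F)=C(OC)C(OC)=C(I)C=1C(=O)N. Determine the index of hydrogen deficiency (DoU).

Molecular formula: C9H8F2INO3.
DoU = (2C + 2 + N − H − X) / 2, where X is the halogen count and O/S are ignored.
    = (2·9 + 2 + 1 − 8 − 3) / 2 = 10 / 2 = 5.

5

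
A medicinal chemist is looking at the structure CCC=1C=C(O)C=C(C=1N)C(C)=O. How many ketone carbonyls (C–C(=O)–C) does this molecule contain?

The ketone motif appears at heavy-atom position 11 in the SMILES.
Other groups present: 1 hydroxyl, 1 primary amine.
Ketone count: 1.

1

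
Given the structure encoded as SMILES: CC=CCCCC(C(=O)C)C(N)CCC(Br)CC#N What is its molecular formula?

Walk through each heavy atom and fill implicit hydrogens from standard valence (C 4, N 3, O 2, S 2, halogen 1):
  atom 1: C, bond orders sum to 1 (valence 4) → 3 H
  atom 2: C, bond orders sum to 3 (valence 4) → 1 H
  atom 3: C, bond orders sum to 3 (valence 4) → 1 H
  atom 4: C, bond orders sum to 2 (valence 4) → 2 H
  atom 5: C, bond orders sum to 2 (valence 4) → 2 H
  atom 6: C, bond orders sum to 2 (valence 4) → 2 H
  atom 7: C, bond orders sum to 3 (valence 4) → 1 H
  atom 8: C, bond orders sum to 4 (valence 4) → 0 H
  atom 9: O, bond orders sum to 2 (valence 2) → 0 H
  atom 10: C, bond orders sum to 1 (valence 4) → 3 H
  atom 11: C, bond orders sum to 3 (valence 4) → 1 H
  atom 12: N, bond orders sum to 1 (valence 3) → 2 H
  atom 13: C, bond orders sum to 2 (valence 4) → 2 H
  atom 14: C, bond orders sum to 2 (valence 4) → 2 H
  atom 15: C, bond orders sum to 3 (valence 4) → 1 H
  atom 16: Br (halogen, monovalent) → 0 H
  atom 17: C, bond orders sum to 2 (valence 4) → 2 H
  atom 18: C, bond orders sum to 4 (valence 4) → 0 H
  atom 19: N, bond orders sum to 3 (valence 3) → 0 H
Totals → C:15, H:25, Br:1, N:2, O:1.
In Hill order: C15H25BrN2O.

C15H25BrN2O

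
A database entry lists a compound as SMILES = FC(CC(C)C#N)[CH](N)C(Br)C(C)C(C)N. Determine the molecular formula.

C11H21BrFN3

Walk through each heavy atom and fill implicit hydrogens from standard valence (C 4, N 3, O 2, S 2, halogen 1):
  atom 1: F (halogen, monovalent) → 0 H
  atom 2: C, bond orders sum to 3 (valence 4) → 1 H
  atom 3: C, bond orders sum to 2 (valence 4) → 2 H
  atom 4: C, bond orders sum to 3 (valence 4) → 1 H
  atom 5: C, bond orders sum to 1 (valence 4) → 3 H
  atom 6: C, bond orders sum to 4 (valence 4) → 0 H
  atom 7: N, bond orders sum to 3 (valence 3) → 0 H
  atom 8: C with explicit H count 1
  atom 9: N, bond orders sum to 1 (valence 3) → 2 H
  atom 10: C, bond orders sum to 3 (valence 4) → 1 H
  atom 11: Br (halogen, monovalent) → 0 H
  atom 12: C, bond orders sum to 3 (valence 4) → 1 H
  atom 13: C, bond orders sum to 1 (valence 4) → 3 H
  atom 14: C, bond orders sum to 3 (valence 4) → 1 H
  atom 15: C, bond orders sum to 1 (valence 4) → 3 H
  atom 16: N, bond orders sum to 1 (valence 3) → 2 H
Totals → C:11, H:21, Br:1, F:1, N:3.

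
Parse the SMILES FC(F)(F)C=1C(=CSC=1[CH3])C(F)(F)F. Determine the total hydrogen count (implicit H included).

Walk through each heavy atom and fill implicit hydrogens from standard valence (C 4, N 3, O 2, S 2, halogen 1):
  atom 1: F (halogen, monovalent) → 0 H
  atom 2: C, bond orders sum to 4 (valence 4) → 0 H
  atom 3: F (halogen, monovalent) → 0 H
  atom 4: F (halogen, monovalent) → 0 H
  atom 5: C, bond orders sum to 4 (valence 4) → 0 H
  atom 6: C, bond orders sum to 4 (valence 4) → 0 H
  atom 7: C, bond orders sum to 3 (valence 4) → 1 H
  atom 8: S, bond orders sum to 2 (valence 2) → 0 H
  atom 9: C, bond orders sum to 4 (valence 4) → 0 H
  atom 10: C with explicit H count 3
  atom 11: C, bond orders sum to 4 (valence 4) → 0 H
  atom 12: F (halogen, monovalent) → 0 H
  atom 13: F (halogen, monovalent) → 0 H
  atom 14: F (halogen, monovalent) → 0 H
Total hydrogens: 4.

4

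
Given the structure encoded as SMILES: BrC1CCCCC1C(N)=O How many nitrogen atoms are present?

1

Scan the SMILES for N atoms (remember two-letter symbols like Cl and Br are single atoms).
Nitrogen count: 1.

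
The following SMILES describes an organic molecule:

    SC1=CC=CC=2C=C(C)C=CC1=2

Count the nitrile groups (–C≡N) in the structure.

0

Scan the SMILES for the nitrile motif — none present.
Groups that are present: 1 thiol.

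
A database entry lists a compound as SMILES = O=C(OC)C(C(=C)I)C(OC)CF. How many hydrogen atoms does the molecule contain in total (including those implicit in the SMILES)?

Walk through each heavy atom and fill implicit hydrogens from standard valence (C 4, N 3, O 2, S 2, halogen 1):
  atom 1: O, bond orders sum to 2 (valence 2) → 0 H
  atom 2: C, bond orders sum to 4 (valence 4) → 0 H
  atom 3: O, bond orders sum to 2 (valence 2) → 0 H
  atom 4: C, bond orders sum to 1 (valence 4) → 3 H
  atom 5: C, bond orders sum to 3 (valence 4) → 1 H
  atom 6: C, bond orders sum to 4 (valence 4) → 0 H
  atom 7: C, bond orders sum to 2 (valence 4) → 2 H
  atom 8: I (halogen, monovalent) → 0 H
  atom 9: C, bond orders sum to 3 (valence 4) → 1 H
  atom 10: O, bond orders sum to 2 (valence 2) → 0 H
  atom 11: C, bond orders sum to 1 (valence 4) → 3 H
  atom 12: C, bond orders sum to 2 (valence 4) → 2 H
  atom 13: F (halogen, monovalent) → 0 H
Total hydrogens: 12.

12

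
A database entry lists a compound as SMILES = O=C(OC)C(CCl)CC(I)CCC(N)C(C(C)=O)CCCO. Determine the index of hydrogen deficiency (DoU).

2

Molecular formula: C15H27ClINO4.
DoU = (2C + 2 + N − H − X) / 2, where X is the halogen count and O/S are ignored.
    = (2·15 + 2 + 1 − 27 − 2) / 2 = 4 / 2 = 2.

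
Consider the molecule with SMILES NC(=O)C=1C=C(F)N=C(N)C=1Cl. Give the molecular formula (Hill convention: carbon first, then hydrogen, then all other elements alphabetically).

C6H5ClFN3O

Walk through each heavy atom and fill implicit hydrogens from standard valence (C 4, N 3, O 2, S 2, halogen 1):
  atom 1: N, bond orders sum to 1 (valence 3) → 2 H
  atom 2: C, bond orders sum to 4 (valence 4) → 0 H
  atom 3: O, bond orders sum to 2 (valence 2) → 0 H
  atom 4: C, bond orders sum to 4 (valence 4) → 0 H
  atom 5: C, bond orders sum to 3 (valence 4) → 1 H
  atom 6: C, bond orders sum to 4 (valence 4) → 0 H
  atom 7: F (halogen, monovalent) → 0 H
  atom 8: N, bond orders sum to 3 (valence 3) → 0 H
  atom 9: C, bond orders sum to 4 (valence 4) → 0 H
  atom 10: N, bond orders sum to 1 (valence 3) → 2 H
  atom 11: C, bond orders sum to 4 (valence 4) → 0 H
  atom 12: Cl (halogen, monovalent) → 0 H
Totals → C:6, H:5, Cl:1, F:1, N:3, O:1.
In Hill order: C6H5ClFN3O.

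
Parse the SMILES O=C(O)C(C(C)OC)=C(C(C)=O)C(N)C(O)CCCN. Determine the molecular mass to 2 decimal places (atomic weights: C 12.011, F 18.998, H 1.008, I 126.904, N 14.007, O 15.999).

First, the molecular formula is C13H24N2O5 (counting implicit H from valence).
  C: 13 × 12.011 = 156.143
  H: 24 × 1.008 = 24.192
  N: 2 × 14.007 = 28.014
  O: 5 × 15.999 = 79.995
Sum: 13×12.011 + 24×1.008 + 2×14.007 + 5×15.999 = 288.344 → 288.34 g/mol.

288.34 g/mol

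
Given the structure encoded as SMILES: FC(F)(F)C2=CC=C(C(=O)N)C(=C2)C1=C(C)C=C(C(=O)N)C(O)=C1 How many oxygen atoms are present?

Scan the SMILES for O atoms (remember two-letter symbols like Cl and Br are single atoms).
Oxygen count: 3.

3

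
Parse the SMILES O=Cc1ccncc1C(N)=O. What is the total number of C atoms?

7

Count every carbon token in the SMILES (each C, including those in ring-closure positions and inside branches).
Carbon count: 7.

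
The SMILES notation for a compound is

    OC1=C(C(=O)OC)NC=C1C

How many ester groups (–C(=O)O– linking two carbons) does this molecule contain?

The ester motif appears at heavy-atom position 4 in the SMILES.
Other groups present: 1 hydroxyl.
Ester count: 1.

1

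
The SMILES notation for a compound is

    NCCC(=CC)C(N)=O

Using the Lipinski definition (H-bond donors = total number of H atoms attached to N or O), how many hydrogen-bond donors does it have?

4

Donors: find every N or O and count the H atoms it carries.
  atom 1 (N): bond orders sum to 1 → 2 H
  atom 8 (N): bond orders sum to 1 → 2 H
  atom 9 (O): bond orders sum to 2 → 0 H
Lipinski HBD = 4.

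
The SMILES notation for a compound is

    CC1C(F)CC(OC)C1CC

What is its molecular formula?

Walk through each heavy atom and fill implicit hydrogens from standard valence (C 4, N 3, O 2, S 2, halogen 1):
  atom 1: C, bond orders sum to 1 (valence 4) → 3 H
  atom 2: C, bond orders sum to 3 (valence 4) → 1 H
  atom 3: C, bond orders sum to 3 (valence 4) → 1 H
  atom 4: F (halogen, monovalent) → 0 H
  atom 5: C, bond orders sum to 2 (valence 4) → 2 H
  atom 6: C, bond orders sum to 3 (valence 4) → 1 H
  atom 7: O, bond orders sum to 2 (valence 2) → 0 H
  atom 8: C, bond orders sum to 1 (valence 4) → 3 H
  atom 9: C, bond orders sum to 3 (valence 4) → 1 H
  atom 10: C, bond orders sum to 2 (valence 4) → 2 H
  atom 11: C, bond orders sum to 1 (valence 4) → 3 H
Totals → C:9, H:17, F:1, O:1.

C9H17FO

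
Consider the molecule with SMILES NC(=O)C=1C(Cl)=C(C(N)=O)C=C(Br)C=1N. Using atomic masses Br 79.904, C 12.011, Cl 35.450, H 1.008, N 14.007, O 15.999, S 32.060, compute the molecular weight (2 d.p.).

First, the molecular formula is C8H7BrClN3O2 (counting implicit H from valence).
  Br: 1 × 79.904 = 79.904
  C: 8 × 12.011 = 96.088
  Cl: 1 × 35.450 = 35.450
  H: 7 × 1.008 = 7.056
  N: 3 × 14.007 = 42.021
  O: 2 × 15.999 = 31.998
Sum: 1×79.904 + 8×12.011 + 1×35.450 + 7×1.008 + 3×14.007 + 2×15.999 = 292.517 → 292.52 g/mol.

292.52 g/mol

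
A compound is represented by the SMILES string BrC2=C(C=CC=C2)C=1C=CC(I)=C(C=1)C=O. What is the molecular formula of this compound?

Walk through each heavy atom and fill implicit hydrogens from standard valence (C 4, N 3, O 2, S 2, halogen 1):
  atom 1: Br (halogen, monovalent) → 0 H
  atom 2: C, bond orders sum to 4 (valence 4) → 0 H
  atom 3: C, bond orders sum to 4 (valence 4) → 0 H
  atom 4: C, bond orders sum to 3 (valence 4) → 1 H
  atom 5: C, bond orders sum to 3 (valence 4) → 1 H
  atom 6: C, bond orders sum to 3 (valence 4) → 1 H
  atom 7: C, bond orders sum to 3 (valence 4) → 1 H
  atom 8: C, bond orders sum to 4 (valence 4) → 0 H
  atom 9: C, bond orders sum to 3 (valence 4) → 1 H
  atom 10: C, bond orders sum to 3 (valence 4) → 1 H
  atom 11: C, bond orders sum to 4 (valence 4) → 0 H
  atom 12: I (halogen, monovalent) → 0 H
  atom 13: C, bond orders sum to 4 (valence 4) → 0 H
  atom 14: C, bond orders sum to 3 (valence 4) → 1 H
  atom 15: C, bond orders sum to 3 (valence 4) → 1 H
  atom 16: O, bond orders sum to 2 (valence 2) → 0 H
Totals → C:13, H:8, Br:1, I:1, O:1.

C13H8BrIO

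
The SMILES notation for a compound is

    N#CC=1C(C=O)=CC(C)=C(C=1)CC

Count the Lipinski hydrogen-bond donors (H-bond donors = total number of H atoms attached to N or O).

0

Donors: find every N or O and count the H atoms it carries.
  atom 1 (N): bond orders sum to 3 → 0 H
  atom 6 (O): bond orders sum to 2 → 0 H
Lipinski HBD = 0.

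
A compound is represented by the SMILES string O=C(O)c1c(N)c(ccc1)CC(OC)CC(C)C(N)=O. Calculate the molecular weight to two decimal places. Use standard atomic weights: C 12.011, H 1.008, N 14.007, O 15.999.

280.32 g/mol

First, the molecular formula is C14H20N2O4 (counting implicit H from valence).
  C: 14 × 12.011 = 168.154
  H: 20 × 1.008 = 20.160
  N: 2 × 14.007 = 28.014
  O: 4 × 15.999 = 63.996
Sum: 14×12.011 + 20×1.008 + 2×14.007 + 4×15.999 = 280.324 → 280.32 g/mol.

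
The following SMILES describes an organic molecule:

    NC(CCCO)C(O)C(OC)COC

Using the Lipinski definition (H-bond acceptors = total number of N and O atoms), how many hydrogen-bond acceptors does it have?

N atoms: 1; O atoms: 4.
Lipinski HBA = 1 + 4 = 5.

5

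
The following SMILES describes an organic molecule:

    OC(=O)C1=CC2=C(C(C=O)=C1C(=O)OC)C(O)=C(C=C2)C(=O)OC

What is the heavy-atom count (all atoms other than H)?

Every atom symbol written in the SMILES (organic subset) is one heavy atom; implicit H are not written.
Heavy atoms by element → C:16, O:8.
Total: 24.

24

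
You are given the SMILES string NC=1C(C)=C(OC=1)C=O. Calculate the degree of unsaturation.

Degree of unsaturation = (number of rings) + (number of π bonds).
Ring closures in the SMILES: 1.
π bonds: 3 double bonds (each 1 DoU) → 3 DoU from unsaturation.
Total DoU = 1 + 3 = 4.

4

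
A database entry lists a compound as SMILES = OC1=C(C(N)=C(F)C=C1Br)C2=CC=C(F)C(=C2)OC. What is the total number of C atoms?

13

Count every carbon token in the SMILES (each C, including those in ring-closure positions and inside branches).
Carbon count: 13.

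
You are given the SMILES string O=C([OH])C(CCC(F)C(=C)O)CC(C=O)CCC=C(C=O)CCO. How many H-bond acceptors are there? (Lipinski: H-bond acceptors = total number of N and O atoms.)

N atoms: 0; O atoms: 6.
Lipinski HBA = 0 + 6 = 6.

6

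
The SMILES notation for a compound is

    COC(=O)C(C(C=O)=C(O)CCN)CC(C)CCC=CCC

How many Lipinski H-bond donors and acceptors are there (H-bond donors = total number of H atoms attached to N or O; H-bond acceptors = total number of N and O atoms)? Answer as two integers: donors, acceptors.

3, 5

Donors: find every N or O and count the H atoms it carries.
  atom 2 (O): bond orders sum to 2 → 0 H
  atom 4 (O): bond orders sum to 2 → 0 H
  atom 8 (O): bond orders sum to 2 → 0 H
  atom 10 (O): bond orders sum to 1 → 1 H
  atom 13 (N): bond orders sum to 1 → 2 H
Lipinski HBD = 3.
Acceptors: N atoms = 1, O atoms = 4 → HBA = 5.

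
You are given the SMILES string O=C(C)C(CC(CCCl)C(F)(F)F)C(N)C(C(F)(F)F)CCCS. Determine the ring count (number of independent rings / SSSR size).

0

In SMILES, each pair of matching ring-closure digits denotes one ring-closing bond; the number of such bonds equals the number of independent rings.
Ring-closure bonds here: 0.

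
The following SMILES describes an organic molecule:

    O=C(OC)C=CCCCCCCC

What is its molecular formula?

C11H20O2

Walk through each heavy atom and fill implicit hydrogens from standard valence (C 4, N 3, O 2, S 2, halogen 1):
  atom 1: O, bond orders sum to 2 (valence 2) → 0 H
  atom 2: C, bond orders sum to 4 (valence 4) → 0 H
  atom 3: O, bond orders sum to 2 (valence 2) → 0 H
  atom 4: C, bond orders sum to 1 (valence 4) → 3 H
  atom 5: C, bond orders sum to 3 (valence 4) → 1 H
  atom 6: C, bond orders sum to 3 (valence 4) → 1 H
  atom 7: C, bond orders sum to 2 (valence 4) → 2 H
  atom 8: C, bond orders sum to 2 (valence 4) → 2 H
  atom 9: C, bond orders sum to 2 (valence 4) → 2 H
  atom 10: C, bond orders sum to 2 (valence 4) → 2 H
  atom 11: C, bond orders sum to 2 (valence 4) → 2 H
  atom 12: C, bond orders sum to 2 (valence 4) → 2 H
  atom 13: C, bond orders sum to 1 (valence 4) → 3 H
Totals → C:11, H:20, O:2.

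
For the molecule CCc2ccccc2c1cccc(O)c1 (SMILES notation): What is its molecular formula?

C14H14O

Walk through each heavy atom and fill implicit hydrogens from standard valence (C 4, N 3, O 2, S 2, halogen 1); for lowercase aromatic atoms, an aromatic c carries 1 H when it has two neighbours and 0 H with three, and aromatic n carries 0 H:
  atom 1: C, bond orders sum to 1 (valence 4) → 3 H
  atom 2: C, bond orders sum to 2 (valence 4) → 2 H
  atom 3: aromatic c, 3 neighbours → 0 H
  atom 4: aromatic c, 2 neighbours → 1 H
  atom 5: aromatic c, 2 neighbours → 1 H
  atom 6: aromatic c, 2 neighbours → 1 H
  atom 7: aromatic c, 2 neighbours → 1 H
  atom 8: aromatic c, 3 neighbours → 0 H
  atom 9: aromatic c, 3 neighbours → 0 H
  atom 10: aromatic c, 2 neighbours → 1 H
  atom 11: aromatic c, 2 neighbours → 1 H
  atom 12: aromatic c, 2 neighbours → 1 H
  atom 13: aromatic c, 3 neighbours → 0 H
  atom 14: O, bond orders sum to 1 (valence 2) → 1 H
  atom 15: aromatic c, 2 neighbours → 1 H
Totals → C:14, H:14, O:1.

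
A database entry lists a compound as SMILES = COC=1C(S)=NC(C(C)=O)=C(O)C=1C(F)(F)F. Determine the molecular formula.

C9H8F3NO3S

Walk through each heavy atom and fill implicit hydrogens from standard valence (C 4, N 3, O 2, S 2, halogen 1):
  atom 1: C, bond orders sum to 1 (valence 4) → 3 H
  atom 2: O, bond orders sum to 2 (valence 2) → 0 H
  atom 3: C, bond orders sum to 4 (valence 4) → 0 H
  atom 4: C, bond orders sum to 4 (valence 4) → 0 H
  atom 5: S, bond orders sum to 1 (valence 2) → 1 H
  atom 6: N, bond orders sum to 3 (valence 3) → 0 H
  atom 7: C, bond orders sum to 4 (valence 4) → 0 H
  atom 8: C, bond orders sum to 4 (valence 4) → 0 H
  atom 9: C, bond orders sum to 1 (valence 4) → 3 H
  atom 10: O, bond orders sum to 2 (valence 2) → 0 H
  atom 11: C, bond orders sum to 4 (valence 4) → 0 H
  atom 12: O, bond orders sum to 1 (valence 2) → 1 H
  atom 13: C, bond orders sum to 4 (valence 4) → 0 H
  atom 14: C, bond orders sum to 4 (valence 4) → 0 H
  atom 15: F (halogen, monovalent) → 0 H
  atom 16: F (halogen, monovalent) → 0 H
  atom 17: F (halogen, monovalent) → 0 H
Totals → C:9, H:8, F:3, N:1, O:3, S:1.
In Hill order: C9H8F3NO3S.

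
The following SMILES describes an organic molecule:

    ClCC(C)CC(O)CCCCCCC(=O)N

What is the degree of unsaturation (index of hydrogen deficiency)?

Molecular formula: C12H24ClNO2.
DoU = (2C + 2 + N − H − X) / 2, where X is the halogen count and O/S are ignored.
    = (2·12 + 2 + 1 − 24 − 1) / 2 = 2 / 2 = 1.

1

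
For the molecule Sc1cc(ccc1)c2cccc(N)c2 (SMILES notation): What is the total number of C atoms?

12

Count every carbon token in the SMILES (each C, including those in ring-closure positions and inside branches).
Carbon count: 12.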